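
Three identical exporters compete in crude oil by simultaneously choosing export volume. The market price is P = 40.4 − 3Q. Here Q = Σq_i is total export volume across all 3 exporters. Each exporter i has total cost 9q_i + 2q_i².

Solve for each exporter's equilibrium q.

A representative exporter's profit is π_i = q_i(40.4 − 3Q) − 9q_i − 2q_i², with Q = q_i + Σ_{j≠i} q_j.
First-order condition: 31.4 − 10q_i − 3Σ_{j≠i} q_j = 0.
Imposing symmetry (q_j = q for all j) turns Σ_{j≠i} q_j into 2q, so 31.4 = 16q and q = 1.9625.

1.9625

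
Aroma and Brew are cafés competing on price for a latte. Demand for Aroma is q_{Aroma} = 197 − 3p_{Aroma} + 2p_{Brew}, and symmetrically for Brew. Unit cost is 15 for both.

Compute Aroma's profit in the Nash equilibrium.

6210.75

Aroma's profit: π = (p_{Aroma} − 15)(197 − 3p_{Aroma} + 2p_{Brew}).
∂π/∂p_{Aroma} = 242 − 6p_{Aroma} + 2p_{Brew} = 0 ⇒ p_{Aroma} = 121/3 + (1/3)p_{Brew}.
The game is symmetric, so in equilibrium p_{Brew} = p_{Aroma}: the reaction function gives (2/3)p_{Aroma} = 121/3, hence p_{Aroma} = 60.5.
q_{Aroma} = 197 − 3·60.5 + 2·60.5 = 136.5.
Profit = (60.5 − 15)·136.5 = 6210.75.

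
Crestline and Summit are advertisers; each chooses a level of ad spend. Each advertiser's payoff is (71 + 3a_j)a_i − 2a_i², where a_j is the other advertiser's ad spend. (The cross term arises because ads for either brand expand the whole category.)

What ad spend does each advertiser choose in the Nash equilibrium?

71

Crestline's payoff is (71 + 3a_S)a_C − 2a_C².
∂π/∂a_C = 71 + 3a_S − 4a_C = 0, so a_C = 17.75 + 0.75a_S.
By symmetry a_S = a_C; substituting into the reaction function, 0.25a_C = 17.75 and a_C = 71.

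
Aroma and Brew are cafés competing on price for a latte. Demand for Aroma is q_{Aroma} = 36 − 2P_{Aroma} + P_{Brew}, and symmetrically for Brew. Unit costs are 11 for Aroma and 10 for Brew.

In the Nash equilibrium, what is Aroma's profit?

134.48

Aroma's profit: π = (P_{Aroma} − 11)(36 − 2P_{Aroma} + P_{Brew}).
∂π/∂P_{Aroma} = 58 − 4P_{Aroma} + P_{Brew} = 0 ⇒ P_{Aroma} = 14.5 + 0.25P_{Brew}.
Similarly P_{Brew} = 14 + 0.25P_{Aroma}.
Substituting the second reaction function into the first: P_{Aroma} = 14.5 + 0.25(14 + 0.25P_{Aroma}), which gives 0.9375P_{Aroma} = 18 ⇒ P_{Aroma} = 19.2.
Then P_{Brew} = 14 + 0.25·19.2 = 18.8.
q_{Aroma} = 36 − 2·19.2 + 18.8 = 16.4.
Profit = (19.2 − 11)·16.4 = 134.48.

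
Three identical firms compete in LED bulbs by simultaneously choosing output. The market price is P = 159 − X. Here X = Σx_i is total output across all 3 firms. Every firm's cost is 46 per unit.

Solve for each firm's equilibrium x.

28.25

A representative firm's profit is π_i = x_i(159 − X) − 46x_i, with X = x_i + Σ_{j≠i} x_j.
First-order condition: 113 − 2x_i − Σ_{j≠i} x_j = 0.
With identical firms, set every x_j = x: then 113 − 2x − 2x = 0, i.e. x = 113/4 = 28.25.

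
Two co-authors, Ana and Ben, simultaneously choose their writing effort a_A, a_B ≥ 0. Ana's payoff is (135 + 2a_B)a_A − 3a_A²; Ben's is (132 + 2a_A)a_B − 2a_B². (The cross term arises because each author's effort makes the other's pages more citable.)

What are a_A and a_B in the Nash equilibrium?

40.2, 53.1

Expanding Ana's payoff: 135a_A + 2a_Ba_A − 3a_A².
∂π/∂a_A = 135 + 2a_B − 6a_A = 0, so a_A = 22.5 + (1/3)a_B.
Likewise for Ben: a_B = 33 + 0.5a_A.
Substituting the second reaction function into the first: a_A = 22.5 + (1/3)(33 + 0.5a_A), which gives (5/6)a_A = 33.5 ⇒ a_A = 40.2.
Then a_B = 33 + 0.5·40.2 = 53.1.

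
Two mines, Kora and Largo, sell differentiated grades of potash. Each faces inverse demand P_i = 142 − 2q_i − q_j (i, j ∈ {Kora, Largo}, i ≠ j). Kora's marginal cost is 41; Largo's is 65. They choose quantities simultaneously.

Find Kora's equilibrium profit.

Mine Kora's profit: π = q_{Kora}(142 − 2q_{Kora} − q_{Largo}) − 41q_{Kora}.
∂π/∂q_{Kora} = 101 − 4q_{Kora} − q_{Largo} = 0 ⇒ q_{Kora} = 25.25 − 0.25q_{Largo}.
Similarly q_{Largo} = 19.25 − 0.25q_{Kora}.
Solving the two reaction functions simultaneously: (1 − (−0.25)(−0.25))q_{Kora} = 25.25 − 0.25·19.25, so 0.9375q_{Kora} = 20.4375 and q_{Kora} = 21.8.
Then q_{Largo} = 19.25 − 0.25·21.8 = 13.8.
P_{Kora} = 142 − 2·21.8 − 13.8 = 84.6.
Profit = (84.6 − 41)·21.8 = 950.48.

950.48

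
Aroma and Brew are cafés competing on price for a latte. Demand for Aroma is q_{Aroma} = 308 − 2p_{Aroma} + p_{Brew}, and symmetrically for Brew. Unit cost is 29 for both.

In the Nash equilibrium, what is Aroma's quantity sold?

Aroma's profit: π = (p_{Aroma} − 29)(308 − 2p_{Aroma} + p_{Brew}).
∂π/∂p_{Aroma} = 366 − 4p_{Aroma} + p_{Brew} = 0 ⇒ p_{Aroma} = 91.5 + 0.25p_{Brew}.
The game is symmetric, so in equilibrium p_{Brew} = p_{Aroma}: the reaction function gives 0.75p_{Aroma} = 91.5, hence p_{Aroma} = 122.
q_{Aroma} = 308 − 2·122 + 122 = 186.

186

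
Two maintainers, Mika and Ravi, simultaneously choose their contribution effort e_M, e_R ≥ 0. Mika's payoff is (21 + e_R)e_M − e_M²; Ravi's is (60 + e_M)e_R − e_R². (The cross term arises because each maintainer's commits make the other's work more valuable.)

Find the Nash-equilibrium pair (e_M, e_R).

34, 47

Expanding Mika's payoff: 21e_M + e_Re_M − e_M².
∂π/∂e_M = 21 + e_R − 2e_M = 0, so e_M = 10.5 + 0.5e_R.
Likewise for Ravi: e_R = 30 + 0.5e_M.
Substituting the second reaction function into the first: e_M = 10.5 + 0.5(30 + 0.5e_M), which gives 0.75e_M = 25.5 ⇒ e_M = 34.
Then e_R = 30 + 0.5·34 = 47.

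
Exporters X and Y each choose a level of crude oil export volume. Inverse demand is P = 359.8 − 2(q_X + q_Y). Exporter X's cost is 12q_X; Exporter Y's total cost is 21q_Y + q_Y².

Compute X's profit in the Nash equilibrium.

9929.2232

Exporter X's profit: π = q_X(359.8 − 2(q_X + q_Y)) − 12q_X.
∂π/∂q_X = 347.8 − 4q_X − 2q_Y = 0, so q_X = 86.95 − 0.5q_Y.
For Y: ∂π/∂q_Y = 338.8 − 6q_Y − 2q_X = 0 ⇒ q_Y = 847/15 − (1/3)q_X.
Substituting the second reaction function into the first: q_X = 86.95 − 0.5(847/15 − (1/3)q_X), which gives (5/6)q_X = 3523/60 ⇒ q_X = 70.46.
Then q_Y = 847/15 − (1/3)·70.46 = 32.98.
Price P = 359.8 − 2·103.44 = 152.92.
X's profit: (152.92 − 12)·70.46 = 9929.2232.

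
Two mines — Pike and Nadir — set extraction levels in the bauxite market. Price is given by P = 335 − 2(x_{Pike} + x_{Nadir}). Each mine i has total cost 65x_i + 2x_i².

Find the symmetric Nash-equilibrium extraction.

Mine Pike's profit: π = x_{Pike}(335 − 2(x_{Pike} + x_{Nadir})) − 65x_{Pike} − 2x_{Pike}².
∂π/∂x_{Pike} = 270 − 8x_{Pike} − 2x_{Nadir} = 0, so x_{Pike} = 33.75 − 0.25x_{Nadir}.
Setting x_{Pike} = x_{Nadir} in the reaction function: x_{Pike} = 33.75 − 0.25x_{Pike}, so x_{Pike} = 33.75 / 1.25 = 27.

27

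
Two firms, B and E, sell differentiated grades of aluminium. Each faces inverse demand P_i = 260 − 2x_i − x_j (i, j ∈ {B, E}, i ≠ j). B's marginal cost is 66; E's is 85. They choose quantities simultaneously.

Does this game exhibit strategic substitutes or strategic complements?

Firm B's profit: π = x_B(260 − 2x_B − x_E) − 66x_B.
∂π/∂x_B = 194 − 4x_B − x_E = 0 ⇒ x_B = 48.5 − 0.25x_E.
The best-response slope dx_B/dx_E = −0.25 < 0: the reaction function is downward-sloping, so the choices are strategic substitutes.

strategic substitutes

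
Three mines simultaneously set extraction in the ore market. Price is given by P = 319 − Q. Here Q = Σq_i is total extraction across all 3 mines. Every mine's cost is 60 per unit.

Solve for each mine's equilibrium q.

64.75

A representative mine's profit is π_i = q_i(319 − Q) − 60q_i, with Q = q_i + Σ_{j≠i} q_j.
First-order condition: 259 − 2q_i − Σ_{j≠i} q_j = 0.
With identical mines, set every q_j = q: then 259 − 2q − 2q = 0, i.e. q = 259/4 = 64.75.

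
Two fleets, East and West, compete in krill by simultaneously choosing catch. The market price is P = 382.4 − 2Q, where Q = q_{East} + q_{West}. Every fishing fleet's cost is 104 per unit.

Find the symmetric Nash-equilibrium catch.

Fishing fleet East's profit: π = q_{East}(382.4 − 2(q_{East} + q_{West})) − 104q_{East}.
∂π/∂q_{East} = 278.4 − 4q_{East} − 2q_{West} = 0, so q_{East} = 69.6 − 0.5q_{West}.
By symmetry q_{West} = q_{East}; substituting into the reaction function, 1.5q_{East} = 69.6 and q_{East} = 46.4.

46.4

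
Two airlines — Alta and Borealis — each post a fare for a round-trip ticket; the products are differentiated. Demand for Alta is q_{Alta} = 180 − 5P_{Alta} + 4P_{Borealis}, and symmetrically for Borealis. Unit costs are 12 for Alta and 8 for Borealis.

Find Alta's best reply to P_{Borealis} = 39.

Alta's profit: π = (P_{Alta} − 12)(180 − 5P_{Alta} + 4P_{Borealis}).
∂π/∂P_{Alta} = 240 − 10P_{Alta} + 4P_{Borealis} = 0 ⇒ P_{Alta} = 24 + 0.4P_{Borealis}.
At P_{Borealis} = 39: P_{Alta} = 24 + 0.4·39 = 39.6.

39.6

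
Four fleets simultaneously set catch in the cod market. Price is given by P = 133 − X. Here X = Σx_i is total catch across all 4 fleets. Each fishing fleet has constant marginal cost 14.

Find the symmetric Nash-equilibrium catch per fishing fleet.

A representative fishing fleet's profit is π_i = x_i(133 − X) − 14x_i, with X = x_i + Σ_{j≠i} x_j.
First-order condition: 119 − 2x_i − Σ_{j≠i} x_j = 0.
With identical fishing fleets, set every x_j = x: then 119 − 2x − 3x = 0, i.e. x = 119/5 = 23.8.

23.8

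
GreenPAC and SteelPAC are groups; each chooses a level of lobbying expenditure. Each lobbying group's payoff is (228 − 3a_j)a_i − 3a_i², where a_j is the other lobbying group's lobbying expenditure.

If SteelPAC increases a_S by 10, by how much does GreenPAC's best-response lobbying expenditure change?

GreenPAC's payoff is (228 − 3a_S)a_G − 3a_G².
∂π/∂a_G = 228 − 3a_S − 6a_G = 0, so a_G = 38 − 0.5a_S.
The reaction-function slope is −0.5, so a 10-unit rise in a_S moves a_G by −0.5 × 10 = −5. GreenPAC's best response falls — the actions are strategic substitutes.

-5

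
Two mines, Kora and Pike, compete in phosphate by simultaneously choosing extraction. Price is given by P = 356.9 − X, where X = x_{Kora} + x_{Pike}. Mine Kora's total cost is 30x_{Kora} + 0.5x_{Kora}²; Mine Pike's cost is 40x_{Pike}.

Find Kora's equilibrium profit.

6810.0966

Mine Kora's profit: π = x_{Kora}(356.9 − (x_{Kora} + x_{Pike})) − 30x_{Kora} − 0.5x_{Kora}².
∂π/∂x_{Kora} = 326.9 − 3x_{Kora} − x_{Pike} = 0, so x_{Kora} = 3269/30 − (1/3)x_{Pike}.
For Pike: ∂π/∂x_{Pike} = 316.9 − 2x_{Pike} − x_{Kora} = 0 ⇒ x_{Pike} = 158.45 − 0.5x_{Kora}.
Solving the two reaction functions simultaneously: (1 − (−1/3)(−0.5))x_{Kora} = 3269/30 − (1/3)·158.45, so (5/6)x_{Kora} = 56.15 and x_{Kora} = 67.38.
Then x_{Pike} = 158.45 − 0.5·67.38 = 124.76.
Price P = 356.9 − 192.14 = 164.76.
Kora's profit: (164.76 − 30)·67.38 − 0.5(67.38)² = 6810.0966.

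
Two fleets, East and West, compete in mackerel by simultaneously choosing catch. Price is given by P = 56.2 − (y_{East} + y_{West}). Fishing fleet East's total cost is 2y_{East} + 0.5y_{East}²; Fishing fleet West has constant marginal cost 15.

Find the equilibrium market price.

Fishing fleet East's profit: π = y_{East}(56.2 − (y_{East} + y_{West})) − 2y_{East} − 0.5y_{East}².
∂π/∂y_{East} = 54.2 − 3y_{East} − y_{West} = 0, so y_{East} = 271/15 − (1/3)y_{West}.
For West: ∂π/∂y_{West} = 41.2 − 2y_{West} − y_{East} = 0 ⇒ y_{West} = 20.6 − 0.5y_{East}.
Substituting the second reaction function into the first: y_{East} = 271/15 − (1/3)(20.6 − 0.5y_{East}), which gives (5/6)y_{East} = 11.2 ⇒ y_{East} = 13.44.
Then y_{West} = 20.6 − 0.5·13.44 = 13.88.
Equilibrium price: P = 56.2 − 27.32 = 28.88.

28.88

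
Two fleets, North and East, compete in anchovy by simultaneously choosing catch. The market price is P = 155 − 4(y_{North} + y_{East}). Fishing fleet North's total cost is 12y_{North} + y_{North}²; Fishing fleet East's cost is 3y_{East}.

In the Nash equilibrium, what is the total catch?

Fishing fleet North's profit: π = y_{North}(155 − 4(y_{North} + y_{East})) − 12y_{North} − y_{North}².
∂π/∂y_{North} = 143 − 10y_{North} − 4y_{East} = 0, so y_{North} = 14.3 − 0.4y_{East}.
For East: ∂π/∂y_{East} = 152 − 8y_{East} − 4y_{North} = 0 ⇒ y_{East} = 19 − 0.5y_{North}.
Solving the two reaction functions simultaneously: (1 − (−0.4)(−0.5))y_{North} = 14.3 − 0.4·19, so 0.8y_{North} = 6.7 and y_{North} = 8.375.
Then y_{East} = 19 − 0.5·8.375 = 14.8125.
Total catch: 8.375 + 14.8125 = 23.1875.

23.1875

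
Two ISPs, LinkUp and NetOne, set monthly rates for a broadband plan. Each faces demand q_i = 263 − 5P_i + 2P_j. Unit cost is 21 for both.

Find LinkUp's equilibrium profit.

LinkUp's profit: π = (P_{LinkUp} − 21)(263 − 5P_{LinkUp} + 2P_{NetOne}).
∂π/∂P_{LinkUp} = 368 − 10P_{LinkUp} + 2P_{NetOne} = 0 ⇒ P_{LinkUp} = 36.8 + 0.2P_{NetOne}.
Setting P_{LinkUp} = P_{NetOne} in the reaction function: P_{LinkUp} = 36.8 + 0.2P_{LinkUp}, so P_{LinkUp} = 36.8 / 0.8 = 46.
q_{LinkUp} = 263 − 5·46 + 2·46 = 125.
Profit = (46 − 21)·125 = 3125.

3125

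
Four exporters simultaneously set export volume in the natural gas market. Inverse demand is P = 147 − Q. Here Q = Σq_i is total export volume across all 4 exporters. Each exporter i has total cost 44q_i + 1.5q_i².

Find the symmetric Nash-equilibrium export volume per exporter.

A representative exporter's profit is π_i = q_i(147 − Q) − 44q_i − 1.5q_i², with Q = q_i + Σ_{j≠i} q_j.
First-order condition: 103 − 5q_i − Σ_{j≠i} q_j = 0.
With identical exporters, set every q_j = q: then 103 − 5q − 3q = 0, i.e. q = 103/8 = 12.875.

12.875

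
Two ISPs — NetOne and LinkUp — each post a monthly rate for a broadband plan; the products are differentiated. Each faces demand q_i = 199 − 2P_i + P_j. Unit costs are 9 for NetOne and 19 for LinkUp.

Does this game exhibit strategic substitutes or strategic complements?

strategic complements

NetOne's profit: π = (P_{NetOne} − 9)(199 − 2P_{NetOne} + P_{LinkUp}).
∂π/∂P_{NetOne} = 217 − 4P_{NetOne} + P_{LinkUp} = 0 ⇒ P_{NetOne} = 54.25 + 0.25P_{LinkUp}.
The best-response slope dP_{NetOne}/dP_{LinkUp} = 0.25 > 0: the reaction function is upward-sloping, so the choices are strategic complements.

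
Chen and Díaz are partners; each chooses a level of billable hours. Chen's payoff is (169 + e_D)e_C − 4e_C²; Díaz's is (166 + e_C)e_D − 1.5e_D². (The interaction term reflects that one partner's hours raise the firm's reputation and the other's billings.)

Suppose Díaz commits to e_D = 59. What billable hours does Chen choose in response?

Expanding Chen's payoff: 169e_C + e_De_C − 4e_C².
∂π/∂e_C = 169 + e_D − 8e_C = 0, so e_C = 21.125 + 0.125e_D.
At e_D = 59: e_C = 21.125 + 0.125·59 = 28.5.

28.5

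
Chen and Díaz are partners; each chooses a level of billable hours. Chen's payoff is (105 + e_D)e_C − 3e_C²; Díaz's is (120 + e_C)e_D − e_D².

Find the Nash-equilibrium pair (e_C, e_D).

30, 75

Expanding Chen's payoff: 105e_C + e_De_C − 3e_C².
∂π/∂e_C = 105 + e_D − 6e_C = 0, so e_C = 17.5 + (1/6)e_D.
Likewise for Díaz: e_D = 60 + 0.5e_C.
Substituting the second reaction function into the first: e_C = 17.5 + (1/6)(60 + 0.5e_C), which gives (11/12)e_C = 27.5 ⇒ e_C = 30.
Then e_D = 60 + 0.5·30 = 75.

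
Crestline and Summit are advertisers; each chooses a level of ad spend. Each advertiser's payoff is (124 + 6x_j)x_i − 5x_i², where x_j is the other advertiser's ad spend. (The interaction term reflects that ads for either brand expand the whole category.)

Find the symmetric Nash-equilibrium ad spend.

Crestline's payoff is (124 + 6x_S)x_C − 5x_C².
∂π/∂x_C = 124 + 6x_S − 10x_C = 0, so x_C = 12.4 + 0.6x_S.
The game is symmetric, so in equilibrium x_S = x_C: the reaction function gives 0.4x_C = 12.4, hence x_C = 31.

31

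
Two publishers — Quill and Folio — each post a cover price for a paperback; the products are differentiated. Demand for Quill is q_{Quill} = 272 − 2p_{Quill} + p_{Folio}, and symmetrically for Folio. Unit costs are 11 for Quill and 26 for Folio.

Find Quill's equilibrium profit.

15842

Quill's profit: π = (p_{Quill} − 11)(272 − 2p_{Quill} + p_{Folio}).
∂π/∂p_{Quill} = 294 − 4p_{Quill} + p_{Folio} = 0 ⇒ p_{Quill} = 73.5 + 0.25p_{Folio}.
Similarly p_{Folio} = 81 + 0.25p_{Quill}.
Substituting the second reaction function into the first: p_{Quill} = 73.5 + 0.25(81 + 0.25p_{Quill}), which gives 0.9375p_{Quill} = 93.75 ⇒ p_{Quill} = 100.
Then p_{Folio} = 81 + 0.25·100 = 106.
q_{Quill} = 272 − 2·100 + 106 = 178.
Profit = (100 − 11)·178 = 15842.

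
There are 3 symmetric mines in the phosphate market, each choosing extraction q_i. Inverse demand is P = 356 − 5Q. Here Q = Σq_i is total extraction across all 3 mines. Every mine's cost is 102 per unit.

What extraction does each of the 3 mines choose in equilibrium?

12.7

A representative mine's profit is π_i = q_i(356 − 5Q) − 102q_i, with Q = q_i + Σ_{j≠i} q_j.
First-order condition: 254 − 10q_i − 5Σ_{j≠i} q_j = 0.
With identical mines, set every q_j = q: then 254 − 10q − 10q = 0, i.e. q = 254/20 = 12.7.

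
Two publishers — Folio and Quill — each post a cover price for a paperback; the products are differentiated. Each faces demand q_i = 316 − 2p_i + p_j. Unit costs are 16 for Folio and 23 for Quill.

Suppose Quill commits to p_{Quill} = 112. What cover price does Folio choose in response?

115

Folio's profit: π = (p_{Folio} − 16)(316 − 2p_{Folio} + p_{Quill}).
∂π/∂p_{Folio} = 348 − 4p_{Folio} + p_{Quill} = 0 ⇒ p_{Folio} = 87 + 0.25p_{Quill}.
At p_{Quill} = 112: p_{Folio} = 87 + 0.25·112 = 115.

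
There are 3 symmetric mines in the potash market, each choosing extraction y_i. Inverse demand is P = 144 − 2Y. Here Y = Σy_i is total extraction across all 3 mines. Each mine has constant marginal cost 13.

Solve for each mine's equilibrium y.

A representative mine's profit is π_i = y_i(144 − 2Y) − 13y_i, with Y = y_i + Σ_{j≠i} y_j.
First-order condition: 131 − 4y_i − 2Σ_{j≠i} y_j = 0.
With identical mines, set every y_j = y: then 131 − 4y − 4y = 0, i.e. y = 131/8 = 16.375.

16.375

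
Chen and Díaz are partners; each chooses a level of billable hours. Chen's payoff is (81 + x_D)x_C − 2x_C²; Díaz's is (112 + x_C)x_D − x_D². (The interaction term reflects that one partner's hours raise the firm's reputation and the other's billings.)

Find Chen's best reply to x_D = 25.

26.5

Expanding Chen's payoff: 81x_C + x_Dx_C − 2x_C².
∂π/∂x_C = 81 + x_D − 4x_C = 0, so x_C = 20.25 + 0.25x_D.
At x_D = 25: x_C = 20.25 + 0.25·25 = 26.5.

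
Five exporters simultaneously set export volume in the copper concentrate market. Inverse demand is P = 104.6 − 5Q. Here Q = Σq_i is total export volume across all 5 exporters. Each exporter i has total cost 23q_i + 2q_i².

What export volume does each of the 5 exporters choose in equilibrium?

A representative exporter's profit is π_i = q_i(104.6 − 5Q) − 23q_i − 2q_i², with Q = q_i + Σ_{j≠i} q_j.
First-order condition: 81.6 − 14q_i − 5Σ_{j≠i} q_j = 0.
In a symmetric equilibrium every exporter chooses the same q, so Σ_{j≠i} q_j = 4q. The condition becomes 81.6 − 34q = 0, giving q = 81.6/34 = 2.4.

2.4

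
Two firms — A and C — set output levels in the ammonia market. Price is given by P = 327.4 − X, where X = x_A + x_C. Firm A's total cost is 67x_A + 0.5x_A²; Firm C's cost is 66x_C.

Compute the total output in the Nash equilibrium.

Firm A's profit: π = x_A(327.4 − (x_A + x_C)) − 67x_A − 0.5x_A².
∂π/∂x_A = 260.4 − 3x_A − x_C = 0, so x_A = 86.8 − (1/3)x_C.
For C: ∂π/∂x_C = 261.4 − 2x_C − x_A = 0 ⇒ x_C = 130.7 − 0.5x_A.
Substituting the second reaction function into the first: x_A = 86.8 − (1/3)(130.7 − 0.5x_A), which gives (5/6)x_A = 1297/30 ⇒ x_A = 51.88.
Then x_C = 130.7 − 0.5·51.88 = 104.76.
Total output: 51.88 + 104.76 = 156.64.

156.64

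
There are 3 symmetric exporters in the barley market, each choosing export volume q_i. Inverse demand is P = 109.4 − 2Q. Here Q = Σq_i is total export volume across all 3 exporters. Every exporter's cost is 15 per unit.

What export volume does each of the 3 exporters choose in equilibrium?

A representative exporter's profit is π_i = q_i(109.4 − 2Q) − 15q_i, with Q = q_i + Σ_{j≠i} q_j.
First-order condition: 94.4 − 4q_i − 2Σ_{j≠i} q_j = 0.
With identical exporters, set every q_j = q: then 94.4 − 4q − 4q = 0, i.e. q = 94.4/8 = 11.8.

11.8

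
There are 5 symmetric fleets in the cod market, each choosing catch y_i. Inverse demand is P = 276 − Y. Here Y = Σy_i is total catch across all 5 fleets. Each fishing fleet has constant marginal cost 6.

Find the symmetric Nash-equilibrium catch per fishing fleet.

A representative fishing fleet's profit is π_i = y_i(276 − Y) − 6y_i, with Y = y_i + Σ_{j≠i} y_j.
First-order condition: 270 − 2y_i − Σ_{j≠i} y_j = 0.
Imposing symmetry (y_j = y for all j) turns Σ_{j≠i} y_j into 4y, so 270 = 6y and y = 45.

45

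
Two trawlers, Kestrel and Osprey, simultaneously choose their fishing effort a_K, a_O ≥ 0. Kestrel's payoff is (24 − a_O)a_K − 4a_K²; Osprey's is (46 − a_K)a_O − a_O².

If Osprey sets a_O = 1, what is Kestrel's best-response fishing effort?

2.875

Expanding Kestrel's payoff: 24a_K − a_Oa_K − 4a_K².
∂π/∂a_K = 24 − a_O − 8a_K = 0, so a_K = 3 − 0.125a_O.
At a_O = 1: a_K = 3 − 0.125·1 = 2.875.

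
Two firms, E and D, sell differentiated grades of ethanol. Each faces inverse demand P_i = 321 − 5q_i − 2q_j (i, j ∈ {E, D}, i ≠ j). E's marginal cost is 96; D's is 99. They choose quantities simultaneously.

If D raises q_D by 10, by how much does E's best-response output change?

Firm E's profit: π = q_E(321 − 5q_E − 2q_D) − 96q_E.
∂π/∂q_E = 225 − 10q_E − 2q_D = 0 ⇒ q_E = 22.5 − 0.2q_D.
The reaction-function slope is −0.2, so a 10-unit rise in q_D moves q_E by −0.2 × 10 = −2. E's best response falls — the actions are strategic substitutes.

-2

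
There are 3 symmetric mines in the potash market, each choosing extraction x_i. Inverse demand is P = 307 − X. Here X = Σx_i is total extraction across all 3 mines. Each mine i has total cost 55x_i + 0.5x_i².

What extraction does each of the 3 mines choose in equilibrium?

50.4

A representative mine's profit is π_i = x_i(307 − X) − 55x_i − 0.5x_i², with X = x_i + Σ_{j≠i} x_j.
First-order condition: 252 − 3x_i − Σ_{j≠i} x_j = 0.
With identical mines, set every x_j = x: then 252 − 3x − 2x = 0, i.e. x = 252/5 = 50.4.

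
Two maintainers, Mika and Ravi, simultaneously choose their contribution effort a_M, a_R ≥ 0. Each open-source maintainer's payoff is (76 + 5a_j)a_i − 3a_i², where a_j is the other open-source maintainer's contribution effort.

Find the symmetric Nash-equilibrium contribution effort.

Mika's payoff is (76 + 5a_R)a_M − 3a_M².
∂π/∂a_M = 76 + 5a_R − 6a_M = 0, so a_M = 38/3 + (5/6)a_R.
By symmetry a_R = a_M; substituting into the reaction function, (1/6)a_M = 38/3 and a_M = 76.

76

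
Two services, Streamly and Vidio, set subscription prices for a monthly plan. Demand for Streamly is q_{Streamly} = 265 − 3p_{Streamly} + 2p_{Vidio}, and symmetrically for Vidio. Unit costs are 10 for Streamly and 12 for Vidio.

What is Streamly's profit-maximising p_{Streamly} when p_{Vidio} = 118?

Streamly's profit: π = (p_{Streamly} − 10)(265 − 3p_{Streamly} + 2p_{Vidio}).
∂π/∂p_{Streamly} = 295 − 6p_{Streamly} + 2p_{Vidio} = 0 ⇒ p_{Streamly} = 295/6 + (1/3)p_{Vidio}.
At p_{Vidio} = 118: p_{Streamly} = 295/6 + (1/3)·118 = 88.5.

88.5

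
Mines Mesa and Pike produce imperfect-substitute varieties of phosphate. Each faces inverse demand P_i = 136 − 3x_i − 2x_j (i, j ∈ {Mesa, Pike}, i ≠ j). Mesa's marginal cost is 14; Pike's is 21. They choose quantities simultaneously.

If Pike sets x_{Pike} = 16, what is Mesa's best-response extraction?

15

Mine Mesa's profit: π = x_{Mesa}(136 − 3x_{Mesa} − 2x_{Pike}) − 14x_{Mesa}.
∂π/∂x_{Mesa} = 122 − 6x_{Mesa} − 2x_{Pike} = 0 ⇒ x_{Mesa} = 61/3 − (1/3)x_{Pike}.
At x_{Pike} = 16: x_{Mesa} = 61/3 − (1/3)·16 = 15.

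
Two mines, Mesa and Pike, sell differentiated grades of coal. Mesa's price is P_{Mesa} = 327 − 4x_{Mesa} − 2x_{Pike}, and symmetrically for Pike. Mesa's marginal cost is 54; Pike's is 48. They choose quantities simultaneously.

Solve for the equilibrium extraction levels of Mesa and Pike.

Mine Mesa's profit: π = x_{Mesa}(327 − 4x_{Mesa} − 2x_{Pike}) − 54x_{Mesa}.
∂π/∂x_{Mesa} = 273 − 8x_{Mesa} − 2x_{Pike} = 0 ⇒ x_{Mesa} = 34.125 − 0.25x_{Pike}.
Similarly x_{Pike} = 34.875 − 0.25x_{Mesa}.
Plugging x_{Pike} into Mesa's best response: x_{Mesa} = 34.125 − 0.25(34.875 − 0.25x_{Mesa}) ⇒ 0.9375x_{Mesa} = 813/32, so x_{Mesa} = 27.1.
Then x_{Pike} = 34.875 − 0.25·27.1 = 28.1.

27.1, 28.1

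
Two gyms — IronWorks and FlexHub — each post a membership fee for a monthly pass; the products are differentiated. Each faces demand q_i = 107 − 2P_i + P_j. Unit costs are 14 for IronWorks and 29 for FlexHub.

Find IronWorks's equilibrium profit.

2178

IronWorks's profit: π = (P_{IronWorks} − 14)(107 − 2P_{IronWorks} + P_{FlexHub}).
∂π/∂P_{IronWorks} = 135 − 4P_{IronWorks} + P_{FlexHub} = 0 ⇒ P_{IronWorks} = 33.75 + 0.25P_{FlexHub}.
Similarly P_{FlexHub} = 41.25 + 0.25P_{IronWorks}.
Substituting the second reaction function into the first: P_{IronWorks} = 33.75 + 0.25(41.25 + 0.25P_{IronWorks}), which gives 0.9375P_{IronWorks} = 44.0625 ⇒ P_{IronWorks} = 47.
Then P_{FlexHub} = 41.25 + 0.25·47 = 53.
q_{IronWorks} = 107 − 2·47 + 53 = 66.
Profit = (47 − 14)·66 = 2178.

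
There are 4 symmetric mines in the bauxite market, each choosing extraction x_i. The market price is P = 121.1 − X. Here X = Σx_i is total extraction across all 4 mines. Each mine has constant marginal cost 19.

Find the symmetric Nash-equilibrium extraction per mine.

A representative mine's profit is π_i = x_i(121.1 − X) − 19x_i, with X = x_i + Σ_{j≠i} x_j.
First-order condition: 102.1 − 2x_i − Σ_{j≠i} x_j = 0.
With identical mines, set every x_j = x: then 102.1 − 2x − 3x = 0, i.e. x = 102.1/5 = 20.42.

20.42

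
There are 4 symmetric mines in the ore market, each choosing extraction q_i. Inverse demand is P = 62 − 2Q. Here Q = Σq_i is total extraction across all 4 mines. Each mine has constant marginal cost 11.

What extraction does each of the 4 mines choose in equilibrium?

A representative mine's profit is π_i = q_i(62 − 2Q) − 11q_i, with Q = q_i + Σ_{j≠i} q_j.
First-order condition: 51 − 4q_i − 2Σ_{j≠i} q_j = 0.
Imposing symmetry (q_j = q for all j) turns Σ_{j≠i} q_j into 3q, so 51 = 10q and q = 5.1.

5.1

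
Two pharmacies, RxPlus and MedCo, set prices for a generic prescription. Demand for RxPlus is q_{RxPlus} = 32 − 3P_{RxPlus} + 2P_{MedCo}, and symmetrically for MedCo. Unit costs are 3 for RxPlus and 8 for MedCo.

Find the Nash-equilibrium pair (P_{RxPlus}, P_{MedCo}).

11.1875, 13.0625

RxPlus's profit: π = (P_{RxPlus} − 3)(32 − 3P_{RxPlus} + 2P_{MedCo}).
∂π/∂P_{RxPlus} = 41 − 6P_{RxPlus} + 2P_{MedCo} = 0 ⇒ P_{RxPlus} = 41/6 + (1/3)P_{MedCo}.
Similarly P_{MedCo} = 28/3 + (1/3)P_{RxPlus}.
Plugging P_{MedCo} into RxPlus's best response: P_{RxPlus} = 41/6 + (1/3)(28/3 + (1/3)P_{RxPlus}) ⇒ (8/9)P_{RxPlus} = 179/18, so P_{RxPlus} = 11.1875.
Then P_{MedCo} = 28/3 + (1/3)·11.1875 = 13.0625.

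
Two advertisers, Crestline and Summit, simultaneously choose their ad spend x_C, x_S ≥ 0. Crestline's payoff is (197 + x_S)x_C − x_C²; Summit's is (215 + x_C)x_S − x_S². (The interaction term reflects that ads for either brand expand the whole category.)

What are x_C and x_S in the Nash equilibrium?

Expanding Crestline's payoff: 197x_C + x_Sx_C − x_C².
∂π/∂x_C = 197 + x_S − 2x_C = 0, so x_C = 98.5 + 0.5x_S.
Likewise for Summit: x_S = 107.5 + 0.5x_C.
Plugging x_S into Crestline's best response: x_C = 98.5 + 0.5(107.5 + 0.5x_C) ⇒ 0.75x_C = 152.25, so x_C = 203.
Then x_S = 107.5 + 0.5·203 = 209.

203, 209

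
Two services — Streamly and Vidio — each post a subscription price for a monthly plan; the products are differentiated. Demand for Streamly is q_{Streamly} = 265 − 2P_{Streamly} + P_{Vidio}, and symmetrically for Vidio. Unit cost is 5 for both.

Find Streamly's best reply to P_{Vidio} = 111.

Streamly's profit: π = (P_{Streamly} − 5)(265 − 2P_{Streamly} + P_{Vidio}).
∂π/∂P_{Streamly} = 275 − 4P_{Streamly} + P_{Vidio} = 0 ⇒ P_{Streamly} = 68.75 + 0.25P_{Vidio}.
At P_{Vidio} = 111: P_{Streamly} = 68.75 + 0.25·111 = 96.5.

96.5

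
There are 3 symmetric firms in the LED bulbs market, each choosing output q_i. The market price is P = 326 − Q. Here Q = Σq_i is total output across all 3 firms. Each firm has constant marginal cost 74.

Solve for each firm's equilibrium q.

A representative firm's profit is π_i = q_i(326 − Q) − 74q_i, with Q = q_i + Σ_{j≠i} q_j.
First-order condition: 252 − 2q_i − Σ_{j≠i} q_j = 0.
Imposing symmetry (q_j = q for all j) turns Σ_{j≠i} q_j into 2q, so 252 = 4q and q = 63.

63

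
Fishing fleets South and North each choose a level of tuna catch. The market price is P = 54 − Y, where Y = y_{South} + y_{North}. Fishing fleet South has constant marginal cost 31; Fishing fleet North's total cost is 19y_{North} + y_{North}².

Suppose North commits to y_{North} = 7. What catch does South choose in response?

8

Fishing fleet South's profit: π = y_{South}(54 − (y_{South} + y_{North})) − 31y_{South}.
∂π/∂y_{South} = 23 − 2y_{South} − y_{North} = 0, so y_{South} = 11.5 − 0.5y_{North}.
At y_{North} = 7: y_{South} = 11.5 − 0.5·7 = 8.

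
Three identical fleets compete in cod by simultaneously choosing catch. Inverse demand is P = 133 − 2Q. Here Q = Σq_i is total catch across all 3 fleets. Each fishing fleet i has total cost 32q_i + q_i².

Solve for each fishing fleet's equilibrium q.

A representative fishing fleet's profit is π_i = q_i(133 − 2Q) − 32q_i − q_i², with Q = q_i + Σ_{j≠i} q_j.
First-order condition: 101 − 6q_i − 2Σ_{j≠i} q_j = 0.
Imposing symmetry (q_j = q for all j) turns Σ_{j≠i} q_j into 2q, so 101 = 10q and q = 10.1.

10.1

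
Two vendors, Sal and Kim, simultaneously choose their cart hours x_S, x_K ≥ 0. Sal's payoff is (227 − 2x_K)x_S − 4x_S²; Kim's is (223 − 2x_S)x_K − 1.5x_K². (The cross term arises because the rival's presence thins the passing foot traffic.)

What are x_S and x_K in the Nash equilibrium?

11.75, 66.5

Expanding Sal's payoff: 227x_S − 2x_Kx_S − 4x_S².
∂π/∂x_S = 227 − 2x_K − 8x_S = 0, so x_S = 28.375 − 0.25x_K.
Likewise for Kim: x_K = 223/3 − (2/3)x_S.
Substituting the second reaction function into the first: x_S = 28.375 − 0.25(223/3 − (2/3)x_S), which gives (5/6)x_S = 235/24 ⇒ x_S = 11.75.
Then x_K = 223/3 − (2/3)·11.75 = 66.5.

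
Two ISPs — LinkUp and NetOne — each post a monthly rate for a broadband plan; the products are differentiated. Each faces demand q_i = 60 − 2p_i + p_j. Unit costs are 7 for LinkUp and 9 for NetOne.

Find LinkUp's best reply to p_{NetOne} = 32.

LinkUp's profit: π = (p_{LinkUp} − 7)(60 − 2p_{LinkUp} + p_{NetOne}).
∂π/∂p_{LinkUp} = 74 − 4p_{LinkUp} + p_{NetOne} = 0 ⇒ p_{LinkUp} = 18.5 + 0.25p_{NetOne}.
At p_{NetOne} = 32: p_{LinkUp} = 18.5 + 0.25·32 = 26.5.

26.5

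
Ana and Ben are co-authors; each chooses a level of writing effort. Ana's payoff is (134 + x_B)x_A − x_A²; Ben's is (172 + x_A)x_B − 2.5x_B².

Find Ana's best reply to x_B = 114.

Expanding Ana's payoff: 134x_A + x_Bx_A − x_A².
∂π/∂x_A = 134 + x_B − 2x_A = 0, so x_A = 67 + 0.5x_B.
At x_B = 114: x_A = 67 + 0.5·114 = 124.

124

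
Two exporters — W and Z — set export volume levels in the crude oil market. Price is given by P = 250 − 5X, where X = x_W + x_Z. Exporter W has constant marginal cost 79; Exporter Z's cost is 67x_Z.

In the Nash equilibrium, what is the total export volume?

Exporter W's profit: π = x_W(250 − 5(x_W + x_Z)) − 79x_W.
∂π/∂x_W = 171 − 10x_W − 5x_Z = 0, so x_W = 17.1 − 0.5x_Z.
By the same steps for Z: x_Z = 18.3 − 0.5x_W.
Plugging x_Z into W's best response: x_W = 17.1 − 0.5(18.3 − 0.5x_W) ⇒ 0.75x_W = 7.95, so x_W = 10.6.
Then x_Z = 18.3 − 0.5·10.6 = 13.
Total export volume: 10.6 + 13 = 23.6.

23.6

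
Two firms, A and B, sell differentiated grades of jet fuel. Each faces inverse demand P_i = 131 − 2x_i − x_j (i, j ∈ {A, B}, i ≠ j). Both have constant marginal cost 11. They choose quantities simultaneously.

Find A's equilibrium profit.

Firm A's profit: π = x_A(131 − 2x_A − x_B) − 11x_A.
∂π/∂x_A = 120 − 4x_A − x_B = 0 ⇒ x_A = 30 − 0.25x_B.
By symmetry x_B = x_A; substituting into the reaction function, 1.25x_A = 30 and x_A = 24.
P_A = 131 − 2·24 − 24 = 59.
Profit = (59 − 11)·24 = 1152.

1152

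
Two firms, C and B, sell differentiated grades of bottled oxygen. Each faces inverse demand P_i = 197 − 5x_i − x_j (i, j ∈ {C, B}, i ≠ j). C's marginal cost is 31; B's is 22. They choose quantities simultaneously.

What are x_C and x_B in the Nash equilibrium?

Firm C's profit: π = x_C(197 − 5x_C − x_B) − 31x_C.
∂π/∂x_C = 166 − 10x_C − x_B = 0 ⇒ x_C = 16.6 − 0.1x_B.
Similarly x_B = 17.5 − 0.1x_C.
Substituting the second reaction function into the first: x_C = 16.6 − 0.1(17.5 − 0.1x_C), which gives 0.99x_C = 14.85 ⇒ x_C = 15.
Then x_B = 17.5 − 0.1·15 = 16.

15, 16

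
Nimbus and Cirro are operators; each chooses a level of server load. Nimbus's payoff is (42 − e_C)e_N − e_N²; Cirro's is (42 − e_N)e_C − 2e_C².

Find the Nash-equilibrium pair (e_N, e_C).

18, 6

Expanding Nimbus's payoff: 42e_N − e_Ce_N − e_N².
∂π/∂e_N = 42 − e_C − 2e_N = 0, so e_N = 21 − 0.5e_C.
Likewise for Cirro: e_C = 10.5 − 0.25e_N.
Solving the two reaction functions simultaneously: (1 − (−0.5)(−0.25))e_N = 21 − 0.5·10.5, so 0.875e_N = 15.75 and e_N = 18.
Then e_C = 10.5 − 0.25·18 = 6.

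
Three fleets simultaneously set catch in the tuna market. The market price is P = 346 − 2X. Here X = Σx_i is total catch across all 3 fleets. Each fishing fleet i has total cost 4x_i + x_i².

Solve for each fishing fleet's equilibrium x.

A representative fishing fleet's profit is π_i = x_i(346 − 2X) − 4x_i − x_i², with X = x_i + Σ_{j≠i} x_j.
First-order condition: 342 − 6x_i − 2Σ_{j≠i} x_j = 0.
With identical fishing fleets, set every x_j = x: then 342 − 6x − 4x = 0, i.e. x = 342/10 = 34.2.

34.2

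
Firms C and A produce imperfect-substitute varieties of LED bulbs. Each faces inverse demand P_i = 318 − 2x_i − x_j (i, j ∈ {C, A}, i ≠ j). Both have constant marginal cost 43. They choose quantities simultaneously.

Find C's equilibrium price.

153

Firm C's profit: π = x_C(318 − 2x_C − x_A) − 43x_C.
∂π/∂x_C = 275 − 4x_C − x_A = 0 ⇒ x_C = 68.75 − 0.25x_A.
The game is symmetric, so in equilibrium x_A = x_C: the reaction function gives 1.25x_C = 68.75, hence x_C = 55.
P_C = 318 − 2·55 − 55 = 153.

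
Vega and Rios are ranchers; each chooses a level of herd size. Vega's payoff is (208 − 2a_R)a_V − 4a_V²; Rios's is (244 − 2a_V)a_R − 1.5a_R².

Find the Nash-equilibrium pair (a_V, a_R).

Expanding Vega's payoff: 208a_V − 2a_Ra_V − 4a_V².
∂π/∂a_V = 208 − 2a_R − 8a_V = 0, so a_V = 26 − 0.25a_R.
Likewise for Rios: a_R = 244/3 − (2/3)a_V.
Plugging a_R into Vega's best response: a_V = 26 − 0.25(244/3 − (2/3)a_V) ⇒ (5/6)a_V = 17/3, so a_V = 6.8.
Then a_R = 244/3 − (2/3)·6.8 = 76.8.

6.8, 76.8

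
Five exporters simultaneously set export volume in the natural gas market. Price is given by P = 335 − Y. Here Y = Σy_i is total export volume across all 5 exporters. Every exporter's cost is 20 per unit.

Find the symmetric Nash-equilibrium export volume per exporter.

52.5

A representative exporter's profit is π_i = y_i(335 − Y) − 20y_i, with Y = y_i + Σ_{j≠i} y_j.
First-order condition: 315 − 2y_i − Σ_{j≠i} y_j = 0.
Imposing symmetry (y_j = y for all j) turns Σ_{j≠i} y_j into 4y, so 315 = 6y and y = 52.5.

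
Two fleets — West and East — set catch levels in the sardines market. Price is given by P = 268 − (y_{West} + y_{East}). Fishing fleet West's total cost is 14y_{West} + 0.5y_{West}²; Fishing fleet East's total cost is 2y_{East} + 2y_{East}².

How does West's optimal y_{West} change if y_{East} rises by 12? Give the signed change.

Fishing fleet West's profit: π = y_{West}(268 − (y_{West} + y_{East})) − 14y_{West} − 0.5y_{West}².
∂π/∂y_{West} = 254 − 3y_{West} − y_{East} = 0, so y_{West} = 254/3 − (1/3)y_{East}.
The reaction-function slope is −1/3, so a 12-unit rise in y_{East} moves y_{West} by −1/3 × 12 = −4. West's best response falls — the actions are strategic substitutes.

-4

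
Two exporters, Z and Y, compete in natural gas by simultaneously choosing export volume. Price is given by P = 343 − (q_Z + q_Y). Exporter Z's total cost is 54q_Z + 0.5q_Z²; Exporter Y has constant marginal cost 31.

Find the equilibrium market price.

Exporter Z's profit: π = q_Z(343 − (q_Z + q_Y)) − 54q_Z − 0.5q_Z².
∂π/∂q_Z = 289 − 3q_Z − q_Y = 0, so q_Z = 289/3 − (1/3)q_Y.
For Y: ∂π/∂q_Y = 312 − 2q_Y − q_Z = 0 ⇒ q_Y = 156 − 0.5q_Z.
Solving the two reaction functions simultaneously: (1 − (−1/3)(−0.5))q_Z = 289/3 − (1/3)·156, so (5/6)q_Z = 133/3 and q_Z = 53.2.
Then q_Y = 156 − 0.5·53.2 = 129.4.
Equilibrium price: P = 343 − 182.6 = 160.4.

160.4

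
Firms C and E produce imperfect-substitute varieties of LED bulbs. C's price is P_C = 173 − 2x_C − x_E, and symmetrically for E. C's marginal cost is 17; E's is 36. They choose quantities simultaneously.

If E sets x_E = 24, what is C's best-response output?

33

Firm C's profit: π = x_C(173 − 2x_C − x_E) − 17x_C.
∂π/∂x_C = 156 − 4x_C − x_E = 0 ⇒ x_C = 39 − 0.25x_E.
At x_E = 24: x_C = 39 − 0.25·24 = 33.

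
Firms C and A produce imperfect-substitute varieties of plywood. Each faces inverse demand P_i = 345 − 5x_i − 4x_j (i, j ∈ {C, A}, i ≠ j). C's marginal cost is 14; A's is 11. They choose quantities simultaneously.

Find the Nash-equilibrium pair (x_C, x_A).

Firm C's profit: π = x_C(345 − 5x_C − 4x_A) − 14x_C.
∂π/∂x_C = 331 − 10x_C − 4x_A = 0 ⇒ x_C = 33.1 − 0.4x_A.
Similarly x_A = 33.4 − 0.4x_C.
Solving the two reaction functions simultaneously: (1 − (−0.4)(−0.4))x_C = 33.1 − 0.4·33.4, so 0.84x_C = 19.74 and x_C = 23.5.
Then x_A = 33.4 − 0.4·23.5 = 24.

23.5, 24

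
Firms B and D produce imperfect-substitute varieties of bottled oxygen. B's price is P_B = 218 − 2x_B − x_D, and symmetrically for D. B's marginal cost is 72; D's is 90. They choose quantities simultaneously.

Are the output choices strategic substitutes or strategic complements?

Firm B's profit: π = x_B(218 − 2x_B − x_D) − 72x_B.
∂π/∂x_B = 146 − 4x_B − x_D = 0 ⇒ x_B = 36.5 − 0.25x_D.
The best-response slope dx_B/dx_D = −0.25 < 0: the reaction function is downward-sloping, so the choices are strategic substitutes.

strategic substitutes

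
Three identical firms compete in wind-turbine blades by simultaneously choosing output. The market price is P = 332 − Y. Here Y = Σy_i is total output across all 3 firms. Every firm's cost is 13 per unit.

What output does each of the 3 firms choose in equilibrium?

A representative firm's profit is π_i = y_i(332 − Y) − 13y_i, with Y = y_i + Σ_{j≠i} y_j.
First-order condition: 319 − 2y_i − Σ_{j≠i} y_j = 0.
Imposing symmetry (y_j = y for all j) turns Σ_{j≠i} y_j into 2y, so 319 = 4y and y = 79.75.

79.75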